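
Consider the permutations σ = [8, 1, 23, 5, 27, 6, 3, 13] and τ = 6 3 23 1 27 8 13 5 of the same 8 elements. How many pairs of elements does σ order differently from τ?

There are 16 discordant pairs.

Assign each item its position (1..8) in the first ordering, then rewrite the second ordering as that position sequence:
positions: 8→1, 1→2, 23→3, 5→4, 27→5, 6→6, 3→7, 13→8
second ordering as positions: [6, 7, 3, 2, 5, 1, 8, 4]
Discordant pairs = inversions in this position sequence.
6: 3, 2, 5, 1, 4 → 5
7: 3, 2, 5, 1, 4 → 5
3: 2, 1 → 2
2: 1 → 1
5: 1, 4 → 2
1: 0
8: 4 → 1
4: 0
Total: 5 + 5 + 2 + 1 + 2 + 0 + 1 + 0 = 16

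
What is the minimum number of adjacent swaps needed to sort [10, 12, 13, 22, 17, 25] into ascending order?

There is 1 adjacent swap.

Each adjacent swap fixes exactly one inversion, so the minimum swap count equals the number of inversions.
Count inversions — for each element, later elements that are smaller:
10: none → 0
12: none → 0
13: none → 0
22: 17 → 1
17: none → 0
25: none → 0
Total inversions: 0 + 0 + 0 + 1 + 0 + 0 = 1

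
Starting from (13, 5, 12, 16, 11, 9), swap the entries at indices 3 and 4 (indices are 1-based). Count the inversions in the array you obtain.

10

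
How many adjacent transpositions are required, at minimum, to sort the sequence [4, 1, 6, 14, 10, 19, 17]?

The minimum number of adjacent swaps to sort an array equals its inversion count, since every such swap removes exactly one inversion.
Count inversions — for each element, later elements that are smaller:
4: 1 → 1
1: none → 0
6: none → 0
14: 10 → 1
10: none → 0
19: 17 → 1
17: none → 0
Total inversions: 1 + 0 + 0 + 1 + 0 + 1 + 0 = 3

3 adjacent swaps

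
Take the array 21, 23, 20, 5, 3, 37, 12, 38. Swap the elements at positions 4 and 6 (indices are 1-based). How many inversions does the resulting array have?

Positions 4 and 6 hold 5 and 37; after swapping, the array is [21, 23, 20, 37, 3, 5, 12, 38].
Element-by-element contributions:
21 → 20, 3, 5, 12 → 4
23 → 20, 3, 5, 12 → 4
20 → 3, 5, 12 → 3
37 → 3, 5, 12 → 3
3 → none → 0
5 → none → 0
12 → none → 0
38 → none → 0
Sum: 4 + 4 + 3 + 3 + 0 + 0 + 0 + 0 = 14

14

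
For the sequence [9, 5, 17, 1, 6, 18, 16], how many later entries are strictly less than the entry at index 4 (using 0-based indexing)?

0

The element at index 4 is 6.
Elements after it: 18, 16
None of them are smaller than 6.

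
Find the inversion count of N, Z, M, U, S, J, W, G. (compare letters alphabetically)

There are 18 inversions.

Count, for each position, how many later elements it exceeds:
N → M, J, G → 3
Z → M, U, S, J, W, G → 6
M → J, G → 2
U → S, J, G → 3
S → J, G → 2
J → G → 1
W → G → 1
G → none → 0
Sum: 3 + 6 + 2 + 3 + 2 + 1 + 1 + 0 = 18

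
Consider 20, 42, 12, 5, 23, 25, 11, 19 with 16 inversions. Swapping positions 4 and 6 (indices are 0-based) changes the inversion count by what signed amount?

-1

Positions 4 and 6 hold 23 and 11; after swapping, the array is [20, 42, 12, 5, 11, 25, 23, 19].
Element-by-element contributions:
20: 4
42: 6
12: 2
5: 0
11: 0
25: 2
23: 1
19: 0
Sum: 4 + 6 + 2 + 0 + 0 + 2 + 1 + 0 = 15
Change: 15 − 16 = -1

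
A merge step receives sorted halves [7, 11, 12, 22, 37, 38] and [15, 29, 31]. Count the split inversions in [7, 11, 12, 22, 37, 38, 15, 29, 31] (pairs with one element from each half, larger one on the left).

For each element r of the right run, count left-run elements greater than r:
r = 15: 22, 37, 38 → 3
r = 29: 37, 38 → 2
r = 31: 37, 38 → 2
Cross-inversions: 3 + 2 + 2 = 7

7 cross-inversions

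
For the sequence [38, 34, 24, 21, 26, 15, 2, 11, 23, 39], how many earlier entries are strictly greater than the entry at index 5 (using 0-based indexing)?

5

The element at index 5 is 15.
Elements before it: 38, 34, 24, 21, 26
Those larger than 15: 38, 34, 24, 21, 26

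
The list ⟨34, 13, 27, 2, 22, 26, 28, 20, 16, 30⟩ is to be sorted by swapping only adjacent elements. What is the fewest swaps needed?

22

Each adjacent swap fixes exactly one inversion, so the minimum swap count equals the number of inversions.
Count inversions — for each element, later elements that are smaller:
34: 13, 27, 2, 22, 26, 28, 20, 16, 30 → 9
13: 2 → 1
27: 2, 22, 26, 20, 16 → 5
2: none → 0
22: 20, 16 → 2
26: 20, 16 → 2
28: 20, 16 → 2
20: 16 → 1
16: none → 0
30: none → 0
Total inversions: 9 + 1 + 5 + 0 + 2 + 2 + 2 + 1 + 0 + 0 = 22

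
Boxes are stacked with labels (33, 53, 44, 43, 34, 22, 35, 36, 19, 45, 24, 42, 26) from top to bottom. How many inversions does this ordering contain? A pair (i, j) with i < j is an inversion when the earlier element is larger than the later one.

Out-of-order pairs: 47

Element-by-element contributions:
33: 4
53: 11
44: 9
43: 8
34: 4
22: 1
35: 3
36: 3
19: 0
45: 3
24: 0
42: 1
26: 0
Sum: 4 + 11 + 9 + 8 + 4 + 1 + 3 + 3 + 0 + 3 + 0 + 1 + 0 = 47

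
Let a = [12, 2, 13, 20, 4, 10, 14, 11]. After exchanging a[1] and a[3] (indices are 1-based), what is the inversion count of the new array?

13 inversions

Positions 1 and 3 hold 12 and 13; after swapping, the array is [13, 2, 12, 20, 4, 10, 14, 11].
Sweep left to right; for each value list the smaller values that follow it:
13: 5
2: 0
12: 3
20: 4
4: 0
10: 0
14: 1
11: 0
Sum: 5 + 0 + 3 + 4 + 0 + 0 + 1 + 0 = 13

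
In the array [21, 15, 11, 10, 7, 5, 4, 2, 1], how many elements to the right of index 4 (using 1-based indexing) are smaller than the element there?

5 such elements

The element at index 4 is 10.
Elements after it: 7, 5, 4, 2, 1
Those smaller than 10: 7, 5, 4, 2, 1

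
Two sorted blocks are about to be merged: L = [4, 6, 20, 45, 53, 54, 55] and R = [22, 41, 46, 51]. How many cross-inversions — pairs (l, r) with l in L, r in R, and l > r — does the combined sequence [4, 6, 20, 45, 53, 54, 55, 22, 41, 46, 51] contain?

14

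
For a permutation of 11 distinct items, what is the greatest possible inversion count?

55 inversions

A reversed (strictly descending) arrangement makes every pair an inversion, giving C(11, 2) inversions.
C(11, 2) = 11·10/2 = 55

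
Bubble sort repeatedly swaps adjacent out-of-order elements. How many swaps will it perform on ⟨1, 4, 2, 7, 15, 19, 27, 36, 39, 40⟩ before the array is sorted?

Minimum adjacent swaps = number of inversions (each swap of adjacent out-of-order elements removes one inversion and no swap can remove more).
Count inversions — for each element, later elements that are smaller:
1: none → 0
4: 2 → 1
2: none → 0
7: none → 0
15: none → 0
19: none → 0
27: none → 0
36: none → 0
39: none → 0
40: none → 0
Total inversions: 0 + 1 + 0 + 0 + 0 + 0 + 0 + 0 + 0 + 0 = 1

1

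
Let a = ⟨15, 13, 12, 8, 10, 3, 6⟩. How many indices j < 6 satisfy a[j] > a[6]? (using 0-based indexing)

5

The element at index 6 is 6.
Elements before it: 15, 13, 12, 8, 10, 3
Those larger than 6: 15, 13, 12, 8, 10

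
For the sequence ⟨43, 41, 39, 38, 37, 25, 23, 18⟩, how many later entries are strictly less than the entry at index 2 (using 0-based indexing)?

The element at index 2 is 39.
Elements after it: 38, 37, 25, 23, 18
Those smaller than 39: 38, 37, 25, 23, 18

5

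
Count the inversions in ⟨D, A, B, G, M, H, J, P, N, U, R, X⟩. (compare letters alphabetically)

6

For each element, count later entries that are smaller:
D → A, B → 2
A → none → 0
B → none → 0
G → none → 0
M → H, J → 2
H → none → 0
J → none → 0
P → N → 1
N → none → 0
U → R → 1
R → none → 0
X → none → 0
Sum: 2 + 0 + 0 + 0 + 2 + 0 + 0 + 1 + 0 + 1 + 0 + 0 = 6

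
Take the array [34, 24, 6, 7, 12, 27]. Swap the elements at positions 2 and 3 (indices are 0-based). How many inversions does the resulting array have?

9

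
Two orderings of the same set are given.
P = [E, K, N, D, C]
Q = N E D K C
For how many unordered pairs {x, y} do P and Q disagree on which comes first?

Assign each item its position (1..5) in the first ordering, then rewrite the second ordering as that position sequence:
positions: E→1, K→2, N→3, D→4, C→5
second ordering as positions: [3, 1, 4, 2, 5]
Discordant pairs = inversions in this position sequence.
3: 1, 2 → 2
1: 0
4: 2 → 1
2: 0
5: 0
Total: 2 + 0 + 1 + 0 + 0 = 3

There are 3 disagreeing pairs.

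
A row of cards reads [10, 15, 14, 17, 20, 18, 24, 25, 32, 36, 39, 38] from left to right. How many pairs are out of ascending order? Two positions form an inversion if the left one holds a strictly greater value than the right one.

3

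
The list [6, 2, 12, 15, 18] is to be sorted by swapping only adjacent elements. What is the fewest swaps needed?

1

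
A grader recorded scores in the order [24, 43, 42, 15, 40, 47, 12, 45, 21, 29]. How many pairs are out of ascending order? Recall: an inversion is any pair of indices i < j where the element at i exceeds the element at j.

Inversions: 24

For each element, count later entries that are smaller:
24 → 15, 12, 21 → 3
43 → 42, 15, 40, 12, 21, 29 → 6
42 → 15, 40, 12, 21, 29 → 5
15 → 12 → 1
40 → 12, 21, 29 → 3
47 → 12, 45, 21, 29 → 4
12 → none → 0
45 → 21, 29 → 2
21 → none → 0
29 → none → 0
Sum: 3 + 6 + 5 + 1 + 3 + 4 + 0 + 2 + 0 + 0 = 24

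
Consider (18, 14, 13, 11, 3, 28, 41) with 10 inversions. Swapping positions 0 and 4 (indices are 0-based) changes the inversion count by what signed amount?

Positions 0 and 4 hold 18 and 3; after swapping, the array is [3, 14, 13, 11, 18, 28, 41].
Count, for each position, how many later elements it exceeds:
3 → none → 0
14 → 13, 11 → 2
13 → 11 → 1
11 → none → 0
18 → none → 0
28 → none → 0
41 → none → 0
Sum: 0 + 2 + 1 + 0 + 0 + 0 + 0 = 3
Change: 3 − 10 = -7

-7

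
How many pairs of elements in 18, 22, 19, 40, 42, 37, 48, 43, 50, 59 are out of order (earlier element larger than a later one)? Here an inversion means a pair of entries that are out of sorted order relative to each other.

For each element, count later entries that are smaller:
18 → none → 0
22 → 19 → 1
19 → none → 0
40 → 37 → 1
42 → 37 → 1
37 → none → 0
48 → 43 → 1
43 → none → 0
50 → none → 0
59 → none → 0
Sum: 0 + 1 + 0 + 1 + 1 + 0 + 1 + 0 + 0 + 0 = 4

Out-of-order pairs: 4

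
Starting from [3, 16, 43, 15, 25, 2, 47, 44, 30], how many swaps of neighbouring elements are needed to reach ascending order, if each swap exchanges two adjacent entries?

12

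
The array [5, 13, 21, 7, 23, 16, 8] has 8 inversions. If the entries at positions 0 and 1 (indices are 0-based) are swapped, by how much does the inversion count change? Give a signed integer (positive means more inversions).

+1

Positions 0 and 1 hold 5 and 13; after swapping, the array is [13, 5, 21, 7, 23, 16, 8].
Element-by-element contributions:
13: 3
5: 0
21: 3
7: 0
23: 2
16: 1
8: 0
Sum: 3 + 0 + 3 + 0 + 2 + 1 + 0 = 9
Change: 9 − 8 = +1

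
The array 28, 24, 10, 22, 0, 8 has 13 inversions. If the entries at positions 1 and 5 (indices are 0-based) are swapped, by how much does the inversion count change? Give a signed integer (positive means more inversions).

-5

Positions 1 and 5 hold 24 and 8; after swapping, the array is [28, 8, 10, 22, 0, 24].
Count, for each position, how many later elements it exceeds:
28: 5
8: 1
10: 1
22: 1
0: 0
24: 0
Sum: 5 + 1 + 1 + 1 + 0 + 0 = 8
Change: 8 − 13 = -5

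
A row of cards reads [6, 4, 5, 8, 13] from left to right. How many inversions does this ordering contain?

Inversions: 2

Inversion pairs (indices are 1-based):
(1,2): 6 > 4
(1,3): 6 > 5
That's 2 pairs.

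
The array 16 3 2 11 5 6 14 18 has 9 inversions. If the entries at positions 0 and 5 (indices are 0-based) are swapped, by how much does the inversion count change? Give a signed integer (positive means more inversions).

-3

Positions 0 and 5 hold 16 and 6; after swapping, the array is [6, 3, 2, 11, 5, 16, 14, 18].
For each element, count later entries that are smaller:
6: 3
3: 1
2: 0
11: 1
5: 0
16: 1
14: 0
18: 0
Sum: 3 + 1 + 0 + 1 + 0 + 1 + 0 + 0 = 6
Change: 6 − 9 = -3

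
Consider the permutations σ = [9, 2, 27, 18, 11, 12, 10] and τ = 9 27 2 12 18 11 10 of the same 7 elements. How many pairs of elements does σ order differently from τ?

3

Assign each item its position (1..7) in the first ordering, then rewrite the second ordering as that position sequence:
positions: 9→1, 2→2, 27→3, 18→4, 11→5, 12→6, 10→7
second ordering as positions: [1, 3, 2, 6, 4, 5, 7]
Discordant pairs = inversions in this position sequence.
1: 0
3: 2 → 1
2: 0
6: 4, 5 → 2
4: 0
5: 0
7: 0
Total: 0 + 1 + 0 + 2 + 0 + 0 + 0 = 3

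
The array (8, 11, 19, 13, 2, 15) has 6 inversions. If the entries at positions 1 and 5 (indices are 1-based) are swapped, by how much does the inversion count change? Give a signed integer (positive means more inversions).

-1

Positions 1 and 5 hold 8 and 2; after swapping, the array is [2, 11, 19, 13, 8, 15].
For each element, count later entries that are smaller:
2 → none → 0
11 → 8 → 1
19 → 13, 8, 15 → 3
13 → 8 → 1
8 → none → 0
15 → none → 0
Sum: 0 + 1 + 3 + 1 + 0 + 0 = 5
Change: 5 − 6 = -1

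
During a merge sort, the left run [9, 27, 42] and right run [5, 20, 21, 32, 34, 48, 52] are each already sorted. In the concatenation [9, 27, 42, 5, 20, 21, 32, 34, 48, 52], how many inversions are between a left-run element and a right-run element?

Split inversions: 9

Count, for every r in R, how many entries of L exceed r:
r = 5: 9, 27, 42 → 3
r = 20: 27, 42 → 2
r = 21: 27, 42 → 2
r = 32: 42 → 1
r = 34: 42 → 1
r = 48: none → 0
r = 52: none → 0
Cross-inversions: 3 + 2 + 2 + 1 + 1 + 0 + 0 = 9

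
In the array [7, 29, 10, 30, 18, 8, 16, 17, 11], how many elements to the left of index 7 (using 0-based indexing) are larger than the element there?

3

The element at index 7 is 17.
Elements before it: 7, 29, 10, 30, 18, 8, 16
Those larger than 17: 29, 30, 18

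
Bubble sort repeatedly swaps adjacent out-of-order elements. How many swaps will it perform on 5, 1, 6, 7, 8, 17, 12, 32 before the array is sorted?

There are 2 adjacent swaps.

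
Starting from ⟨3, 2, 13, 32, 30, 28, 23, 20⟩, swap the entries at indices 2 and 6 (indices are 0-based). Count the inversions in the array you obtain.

Positions 2 and 6 hold 13 and 23; after swapping, the array is [3, 2, 23, 32, 30, 28, 13, 20].
Sweep left to right; for each value list the smaller values that follow it:
3: 1
2: 0
23: 2
32: 4
30: 3
28: 2
13: 0
20: 0
Sum: 1 + 0 + 2 + 4 + 3 + 2 + 0 + 0 = 12

12 inversions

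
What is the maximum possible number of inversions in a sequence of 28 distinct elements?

378 inversions

A reversed (strictly descending) arrangement makes every pair an inversion, giving C(28, 2) inversions.
C(28, 2) = 28·27/2 = 378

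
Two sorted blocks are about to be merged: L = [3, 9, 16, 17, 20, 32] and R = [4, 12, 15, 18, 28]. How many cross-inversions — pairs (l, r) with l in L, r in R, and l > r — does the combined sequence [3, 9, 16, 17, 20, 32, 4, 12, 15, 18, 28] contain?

Split inversions: 16

Take each right-half value and tally the left-half values above it:
r = 4: 9, 16, 17, 20, 32 → 5
r = 12: 16, 17, 20, 32 → 4
r = 15: 16, 17, 20, 32 → 4
r = 18: 20, 32 → 2
r = 28: 32 → 1
Cross-inversions: 5 + 4 + 4 + 2 + 1 = 16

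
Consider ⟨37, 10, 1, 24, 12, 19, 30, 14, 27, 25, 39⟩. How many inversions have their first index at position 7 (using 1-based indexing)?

3 such elements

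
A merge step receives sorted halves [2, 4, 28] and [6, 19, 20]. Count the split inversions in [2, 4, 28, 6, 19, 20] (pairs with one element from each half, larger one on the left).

3 split inversions

Count, for every r in R, how many entries of L exceed r:
r = 6: 28 → 1
r = 19: 28 → 1
r = 20: 28 → 1
Cross-inversions: 1 + 1 + 1 = 3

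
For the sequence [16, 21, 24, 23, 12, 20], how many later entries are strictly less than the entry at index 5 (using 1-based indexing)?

0

The element at index 5 is 12.
Elements after it: 20
None of them are smaller than 12.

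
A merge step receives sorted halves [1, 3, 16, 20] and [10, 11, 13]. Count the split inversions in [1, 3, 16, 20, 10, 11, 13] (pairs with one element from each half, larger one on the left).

6 cross-inversions

For each element r of the right run, count left-run elements greater than r:
r = 10: 16, 20 → 2
r = 11: 16, 20 → 2
r = 13: 16, 20 → 2
Cross-inversions: 2 + 2 + 2 = 6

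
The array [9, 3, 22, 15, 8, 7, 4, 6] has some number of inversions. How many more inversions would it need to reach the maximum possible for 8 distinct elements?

9 inversions short

Maximum inversions for 8 distinct elements is C(8, 2) = 8·7/2 = 28.
Current inversions — for each element, count later smaller elements:
9: 5
3: 0
22: 5
15: 4
8: 3
7: 2
4: 0
6: 0
Current total: 5 + 0 + 5 + 4 + 3 + 2 + 0 + 0 = 19
Shortfall: 28 − 19 = 9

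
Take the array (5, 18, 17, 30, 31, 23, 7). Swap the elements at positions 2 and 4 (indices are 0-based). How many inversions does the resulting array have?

Positions 2 and 4 hold 17 and 31; after swapping, the array is [5, 18, 31, 30, 17, 23, 7].
Sweep left to right; for each value list the smaller values that follow it:
5: 0
18: 2
31: 4
30: 3
17: 1
23: 1
7: 0
Sum: 0 + 2 + 4 + 3 + 1 + 1 + 0 = 11

11 inversions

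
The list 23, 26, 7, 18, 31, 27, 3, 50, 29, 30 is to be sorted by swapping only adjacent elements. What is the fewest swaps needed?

15 adjacent swaps

Each adjacent swap fixes exactly one inversion, so the minimum swap count equals the number of inversions.
Count inversions — for each element, later elements that are smaller:
23: 7, 18, 3 → 3
26: 7, 18, 3 → 3
7: 3 → 1
18: 3 → 1
31: 27, 3, 29, 30 → 4
27: 3 → 1
3: none → 0
50: 29, 30 → 2
29: none → 0
30: none → 0
Total inversions: 3 + 3 + 1 + 1 + 4 + 1 + 0 + 2 + 0 + 0 = 15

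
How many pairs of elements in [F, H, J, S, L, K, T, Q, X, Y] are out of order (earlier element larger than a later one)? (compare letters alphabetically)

Sweep left to right; for each value list the smaller values that follow it:
F → none → 0
H → none → 0
J → none → 0
S → L, K, Q → 3
L → K → 1
K → none → 0
T → Q → 1
Q → none → 0
X → none → 0
Y → none → 0
Sum: 0 + 0 + 0 + 3 + 1 + 0 + 1 + 0 + 0 + 0 = 5

5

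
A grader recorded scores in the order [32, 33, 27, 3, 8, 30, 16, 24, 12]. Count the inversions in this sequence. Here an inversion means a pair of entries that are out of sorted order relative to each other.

There are 24 inversions.

Element-by-element contributions:
32: 7
33: 7
27: 5
3: 0
8: 0
30: 3
16: 1
24: 1
12: 0
Sum: 7 + 7 + 5 + 0 + 0 + 3 + 1 + 1 + 0 = 24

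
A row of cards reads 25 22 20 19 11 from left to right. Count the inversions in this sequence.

10 inversions

Listing every pair i<j with a[i]>a[j] (using 1-based positions):
(1,2): 25 > 22
(1,3): 25 > 20
(1,4): 25 > 19
(1,5): 25 > 11
(2,3): 22 > 20
(2,4): 22 > 19
(2,5): 22 > 11
(3,4): 20 > 19
(3,5): 20 > 11
(4,5): 19 > 11
That's 10 pairs.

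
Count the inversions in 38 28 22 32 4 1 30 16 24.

24

Count, for each position, how many later elements it exceeds:
38: 8
28: 5
22: 3
32: 5
4: 1
1: 0
30: 2
16: 0
24: 0
Sum: 8 + 5 + 3 + 5 + 1 + 0 + 2 + 0 + 0 = 24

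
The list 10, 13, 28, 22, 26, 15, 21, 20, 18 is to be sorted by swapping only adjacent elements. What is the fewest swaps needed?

17 swaps

Minimum adjacent swaps = number of inversions (each swap of adjacent out-of-order elements removes one inversion and no swap can remove more).
Count inversions — for each element, later elements that are smaller:
10: none → 0
13: none → 0
28: 22, 26, 15, 21, 20, 18 → 6
22: 15, 21, 20, 18 → 4
26: 15, 21, 20, 18 → 4
15: none → 0
21: 20, 18 → 2
20: 18 → 1
18: none → 0
Total inversions: 0 + 0 + 6 + 4 + 4 + 0 + 2 + 1 + 0 = 17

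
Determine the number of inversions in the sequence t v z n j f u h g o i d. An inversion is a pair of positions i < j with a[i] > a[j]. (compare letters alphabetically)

Inversions: 49

Element-by-element contributions:
t: 8
v: 9
z: 9
n: 6
j: 5
f: 1
u: 5
h: 2
g: 1
o: 2
i: 1
d: 0
Sum: 8 + 9 + 9 + 6 + 5 + 1 + 5 + 2 + 1 + 2 + 1 + 0 = 49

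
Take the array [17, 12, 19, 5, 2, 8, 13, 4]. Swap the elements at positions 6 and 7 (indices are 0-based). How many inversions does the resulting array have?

Positions 6 and 7 hold 13 and 4; after swapping, the array is [17, 12, 19, 5, 2, 8, 4, 13].
Element-by-element contributions:
17 → 12, 5, 2, 8, 4, 13 → 6
12 → 5, 2, 8, 4 → 4
19 → 5, 2, 8, 4, 13 → 5
5 → 2, 4 → 2
2 → none → 0
8 → 4 → 1
4 → none → 0
13 → none → 0
Sum: 6 + 4 + 5 + 2 + 0 + 1 + 0 + 0 = 18

18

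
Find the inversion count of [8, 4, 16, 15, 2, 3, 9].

Inversions: 12

Element-by-element contributions:
8 → 4, 2, 3 → 3
4 → 2, 3 → 2
16 → 15, 2, 3, 9 → 4
15 → 2, 3, 9 → 3
2 → none → 0
3 → none → 0
9 → none → 0
Sum: 3 + 2 + 4 + 3 + 0 + 0 + 0 = 12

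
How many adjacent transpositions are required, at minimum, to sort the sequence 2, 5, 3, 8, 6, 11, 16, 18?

2 swaps

The minimum number of adjacent swaps to sort an array equals its inversion count, since every such swap removes exactly one inversion.
Count inversions — for each element, later elements that are smaller:
2: none → 0
5: 3 → 1
3: none → 0
8: 6 → 1
6: none → 0
11: none → 0
16: none → 0
18: none → 0
Total inversions: 0 + 1 + 0 + 1 + 0 + 0 + 0 + 0 = 2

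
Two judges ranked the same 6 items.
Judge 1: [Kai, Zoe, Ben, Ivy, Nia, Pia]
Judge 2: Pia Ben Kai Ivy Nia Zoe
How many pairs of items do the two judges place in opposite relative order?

Assign each item its position (1..6) in the first ordering, then rewrite the second ordering as that position sequence:
positions: Kai→1, Zoe→2, Ben→3, Ivy→4, Nia→5, Pia→6
second ordering as positions: [6, 3, 1, 4, 5, 2]
Discordant pairs = inversions in this position sequence.
6: 3, 1, 4, 5, 2 → 5
3: 1, 2 → 2
1: 0
4: 2 → 1
5: 2 → 1
2: 0
Total: 5 + 2 + 0 + 1 + 1 + 0 = 9

9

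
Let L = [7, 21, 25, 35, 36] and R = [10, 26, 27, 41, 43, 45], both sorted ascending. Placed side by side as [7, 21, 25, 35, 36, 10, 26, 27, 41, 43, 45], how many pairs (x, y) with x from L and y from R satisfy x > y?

Take each right-half value and tally the left-half values above it:
r = 10: 21, 25, 35, 36 → 4
r = 26: 35, 36 → 2
r = 27: 35, 36 → 2
r = 41: none → 0
r = 43: none → 0
r = 45: none → 0
Cross-inversions: 4 + 2 + 2 + 0 + 0 + 0 = 8

Cross-inversions: 8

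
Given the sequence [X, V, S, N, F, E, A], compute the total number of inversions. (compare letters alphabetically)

For each element, count later entries that are smaller:
X: 6
V: 5
S: 4
N: 3
F: 2
E: 1
A: 0
Sum: 6 + 5 + 4 + 3 + 2 + 1 + 0 = 21

21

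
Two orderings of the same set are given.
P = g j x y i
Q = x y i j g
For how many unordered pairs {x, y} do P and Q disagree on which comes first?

7

Assign each item its position (1..5) in the first ordering, then rewrite the second ordering as that position sequence:
positions: g→1, j→2, x→3, y→4, i→5
second ordering as positions: [3, 4, 5, 2, 1]
Discordant pairs = inversions in this position sequence.
3: 2, 1 → 2
4: 2, 1 → 2
5: 2, 1 → 2
2: 1 → 1
1: 0
Total: 2 + 2 + 2 + 1 + 0 = 7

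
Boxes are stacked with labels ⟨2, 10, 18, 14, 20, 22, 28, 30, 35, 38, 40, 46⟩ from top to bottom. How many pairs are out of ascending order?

1 inversion

Count, for each position, how many later elements it exceeds:
2 → none → 0
10 → none → 0
18 → 14 → 1
14 → none → 0
20 → none → 0
22 → none → 0
28 → none → 0
30 → none → 0
35 → none → 0
38 → none → 0
40 → none → 0
46 → none → 0
Sum: 0 + 0 + 1 + 0 + 0 + 0 + 0 + 0 + 0 + 0 + 0 + 0 = 1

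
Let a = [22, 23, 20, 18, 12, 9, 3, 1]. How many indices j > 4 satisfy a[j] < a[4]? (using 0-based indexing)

3 such elements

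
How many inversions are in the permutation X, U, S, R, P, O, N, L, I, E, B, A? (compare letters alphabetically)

Element-by-element contributions:
X → U, S, R, P, O, N, L, I, E, B, A → 11
U → S, R, P, O, N, L, I, E, B, A → 10
S → R, P, O, N, L, I, E, B, A → 9
R → P, O, N, L, I, E, B, A → 8
P → O, N, L, I, E, B, A → 7
O → N, L, I, E, B, A → 6
N → L, I, E, B, A → 5
L → I, E, B, A → 4
I → E, B, A → 3
E → B, A → 2
B → A → 1
A → none → 0
Sum: 11 + 10 + 9 + 8 + 7 + 6 + 5 + 4 + 3 + 2 + 1 + 0 = 66

Inversions: 66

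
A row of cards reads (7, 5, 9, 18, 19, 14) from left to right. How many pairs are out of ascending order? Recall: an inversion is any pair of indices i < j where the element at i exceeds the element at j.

3 inversions

Element-by-element contributions:
7 → 5 → 1
5 → none → 0
9 → none → 0
18 → 14 → 1
19 → 14 → 1
14 → none → 0
Sum: 1 + 0 + 0 + 1 + 1 + 0 = 3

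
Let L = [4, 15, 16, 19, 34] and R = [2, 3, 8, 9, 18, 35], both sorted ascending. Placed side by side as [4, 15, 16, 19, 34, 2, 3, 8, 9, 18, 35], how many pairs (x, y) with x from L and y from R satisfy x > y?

20 cross-inversions

For each element r of the right run, count left-run elements greater than r:
r = 2: 4, 15, 16, 19, 34 → 5
r = 3: 4, 15, 16, 19, 34 → 5
r = 8: 15, 16, 19, 34 → 4
r = 9: 15, 16, 19, 34 → 4
r = 18: 19, 34 → 2
r = 35: none → 0
Cross-inversions: 5 + 5 + 4 + 4 + 2 + 0 = 20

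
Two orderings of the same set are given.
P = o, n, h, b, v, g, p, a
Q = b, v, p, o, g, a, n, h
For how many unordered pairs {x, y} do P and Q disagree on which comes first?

Disagreeing pairs: 14

Assign each item its position (1..8) in the first ordering, then rewrite the second ordering as that position sequence:
positions: o→1, n→2, h→3, b→4, v→5, g→6, p→7, a→8
second ordering as positions: [4, 5, 7, 1, 6, 8, 2, 3]
Discordant pairs = inversions in this position sequence.
4: 1, 2, 3 → 3
5: 1, 2, 3 → 3
7: 1, 6, 2, 3 → 4
1: 0
6: 2, 3 → 2
8: 2, 3 → 2
2: 0
3: 0
Total: 3 + 3 + 4 + 0 + 2 + 2 + 0 + 0 = 14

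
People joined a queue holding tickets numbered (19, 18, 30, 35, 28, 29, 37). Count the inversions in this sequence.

5 inversions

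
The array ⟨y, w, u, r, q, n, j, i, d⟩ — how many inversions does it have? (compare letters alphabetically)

36

For each element, count later entries that are smaller:
y: 8
w: 7
u: 6
r: 5
q: 4
n: 3
j: 2
i: 1
d: 0
Sum: 8 + 7 + 6 + 5 + 4 + 3 + 2 + 1 + 0 = 36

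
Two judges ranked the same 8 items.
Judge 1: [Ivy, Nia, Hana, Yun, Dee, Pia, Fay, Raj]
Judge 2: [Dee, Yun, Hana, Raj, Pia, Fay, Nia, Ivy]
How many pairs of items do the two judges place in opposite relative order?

Assign each item its position (1..8) in the first ordering, then rewrite the second ordering as that position sequence:
positions: Ivy→1, Nia→2, Hana→3, Yun→4, Dee→5, Pia→6, Fay→7, Raj→8
second ordering as positions: [5, 4, 3, 8, 6, 7, 2, 1]
Discordant pairs = inversions in this position sequence.
5: 4, 3, 2, 1 → 4
4: 3, 2, 1 → 3
3: 2, 1 → 2
8: 6, 7, 2, 1 → 4
6: 2, 1 → 2
7: 2, 1 → 2
2: 1 → 1
1: 0
Total: 4 + 3 + 2 + 4 + 2 + 2 + 1 + 0 = 18

18 discordant pairs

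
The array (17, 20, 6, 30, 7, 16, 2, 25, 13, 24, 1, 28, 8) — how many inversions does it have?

Sweep left to right; for each value list the smaller values that follow it:
17 → 6, 7, 16, 2, 13, 1, 8 → 7
20 → 6, 7, 16, 2, 13, 1, 8 → 7
6 → 2, 1 → 2
30 → 7, 16, 2, 25, 13, 24, 1, 28, 8 → 9
7 → 2, 1 → 2
16 → 2, 13, 1, 8 → 4
2 → 1 → 1
25 → 13, 24, 1, 8 → 4
13 → 1, 8 → 2
24 → 1, 8 → 2
1 → none → 0
28 → 8 → 1
8 → none → 0
Sum: 7 + 7 + 2 + 9 + 2 + 4 + 1 + 4 + 2 + 2 + 0 + 1 + 0 = 41

41 out-of-order pairs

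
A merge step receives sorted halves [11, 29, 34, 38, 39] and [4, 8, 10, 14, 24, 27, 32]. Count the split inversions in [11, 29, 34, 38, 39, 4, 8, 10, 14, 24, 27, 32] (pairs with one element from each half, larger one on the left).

Count, for every r in R, how many entries of L exceed r:
r = 4: 11, 29, 34, 38, 39 → 5
r = 8: 11, 29, 34, 38, 39 → 5
r = 10: 11, 29, 34, 38, 39 → 5
r = 14: 29, 34, 38, 39 → 4
r = 24: 29, 34, 38, 39 → 4
r = 27: 29, 34, 38, 39 → 4
r = 32: 34, 38, 39 → 3
Cross-inversions: 5 + 5 + 5 + 4 + 4 + 4 + 3 = 30

Cross-inversions: 30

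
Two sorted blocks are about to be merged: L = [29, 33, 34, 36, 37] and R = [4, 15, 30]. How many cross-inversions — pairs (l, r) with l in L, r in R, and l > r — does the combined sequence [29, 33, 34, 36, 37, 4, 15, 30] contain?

14 cross-inversions

Take each right-half value and tally the left-half values above it:
r = 4: 29, 33, 34, 36, 37 → 5
r = 15: 29, 33, 34, 36, 37 → 5
r = 30: 33, 34, 36, 37 → 4
Cross-inversions: 5 + 5 + 4 = 14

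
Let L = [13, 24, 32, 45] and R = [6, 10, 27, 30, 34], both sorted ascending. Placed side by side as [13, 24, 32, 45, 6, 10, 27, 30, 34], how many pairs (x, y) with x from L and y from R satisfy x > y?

There are 13 split inversions.

Count, for every r in R, how many entries of L exceed r:
r = 6: 13, 24, 32, 45 → 4
r = 10: 13, 24, 32, 45 → 4
r = 27: 32, 45 → 2
r = 30: 32, 45 → 2
r = 34: 45 → 1
Cross-inversions: 4 + 4 + 2 + 2 + 1 = 13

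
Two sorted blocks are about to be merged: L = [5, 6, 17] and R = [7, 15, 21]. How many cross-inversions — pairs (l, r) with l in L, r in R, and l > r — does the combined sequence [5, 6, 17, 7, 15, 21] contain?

Cross-inversions: 2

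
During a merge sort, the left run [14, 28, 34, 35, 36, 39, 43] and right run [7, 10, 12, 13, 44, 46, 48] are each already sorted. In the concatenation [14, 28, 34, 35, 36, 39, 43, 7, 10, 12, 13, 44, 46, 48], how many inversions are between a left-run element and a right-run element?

Take each right-half value and tally the left-half values above it:
r = 7: 14, 28, 34, 35, 36, 39, 43 → 7
r = 10: 14, 28, 34, 35, 36, 39, 43 → 7
r = 12: 14, 28, 34, 35, 36, 39, 43 → 7
r = 13: 14, 28, 34, 35, 36, 39, 43 → 7
r = 44: none → 0
r = 46: none → 0
r = 48: none → 0
Cross-inversions: 7 + 7 + 7 + 7 + 0 + 0 + 0 = 28

28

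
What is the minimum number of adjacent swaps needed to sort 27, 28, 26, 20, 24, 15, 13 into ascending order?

There are 19 swaps.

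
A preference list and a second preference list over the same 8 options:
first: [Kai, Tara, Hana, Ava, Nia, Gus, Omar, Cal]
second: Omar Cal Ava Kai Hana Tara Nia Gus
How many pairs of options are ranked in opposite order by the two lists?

Assign each item its position (1..8) in the first ordering, then rewrite the second ordering as that position sequence:
positions: Kai→1, Tara→2, Hana→3, Ava→4, Nia→5, Gus→6, Omar→7, Cal→8
second ordering as positions: [7, 8, 4, 1, 3, 2, 5, 6]
Discordant pairs = inversions in this position sequence.
7: 4, 1, 3, 2, 5, 6 → 6
8: 4, 1, 3, 2, 5, 6 → 6
4: 1, 3, 2 → 3
1: 0
3: 2 → 1
2: 0
5: 0
6: 0
Total: 6 + 6 + 3 + 0 + 1 + 0 + 0 + 0 = 16

16 pairs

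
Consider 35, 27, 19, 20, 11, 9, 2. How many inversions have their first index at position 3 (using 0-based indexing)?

3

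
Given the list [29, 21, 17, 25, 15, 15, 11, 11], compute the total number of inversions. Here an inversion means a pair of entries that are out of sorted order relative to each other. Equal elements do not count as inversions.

Sweep left to right; for each value list the smaller values that follow it:
29 → 21, 17, 25, 15, 15, 11, 11 → 7
21 → 17, 15, 15, 11, 11 → 5
17 → 15, 15, 11, 11 → 4
25 → 15, 15, 11, 11 → 4
15 → 11, 11 → 2
15 → 11, 11 → 2
11 → none → 0
11 → none → 0
Sum: 7 + 5 + 4 + 4 + 2 + 2 + 0 + 0 = 24

24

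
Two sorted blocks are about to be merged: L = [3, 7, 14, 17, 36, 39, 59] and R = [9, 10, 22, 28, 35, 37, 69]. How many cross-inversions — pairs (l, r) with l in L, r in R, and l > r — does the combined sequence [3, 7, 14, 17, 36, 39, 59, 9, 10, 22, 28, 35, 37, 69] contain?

Cross-inversions: 21

Take each right-half value and tally the left-half values above it:
r = 9: 14, 17, 36, 39, 59 → 5
r = 10: 14, 17, 36, 39, 59 → 5
r = 22: 36, 39, 59 → 3
r = 28: 36, 39, 59 → 3
r = 35: 36, 39, 59 → 3
r = 37: 39, 59 → 2
r = 69: none → 0
Cross-inversions: 5 + 5 + 3 + 3 + 3 + 2 + 0 = 21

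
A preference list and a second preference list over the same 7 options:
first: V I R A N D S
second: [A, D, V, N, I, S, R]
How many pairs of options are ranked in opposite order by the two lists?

Assign each item its position (1..7) in the first ordering, then rewrite the second ordering as that position sequence:
positions: V→1, I→2, R→3, A→4, N→5, D→6, S→7
second ordering as positions: [4, 6, 1, 5, 2, 7, 3]
Discordant pairs = inversions in this position sequence.
4: 1, 2, 3 → 3
6: 1, 5, 2, 3 → 4
1: 0
5: 2, 3 → 2
2: 0
7: 3 → 1
3: 0
Total: 3 + 4 + 0 + 2 + 0 + 1 + 0 = 10

10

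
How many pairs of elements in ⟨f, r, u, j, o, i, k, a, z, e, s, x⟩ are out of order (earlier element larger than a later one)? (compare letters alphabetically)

Count, for each position, how many later elements it exceeds:
f: 2
r: 6
u: 7
j: 3
o: 4
i: 2
k: 2
a: 0
z: 3
e: 0
s: 0
x: 0
Sum: 2 + 6 + 7 + 3 + 4 + 2 + 2 + 0 + 3 + 0 + 0 + 0 = 29

Inversions: 29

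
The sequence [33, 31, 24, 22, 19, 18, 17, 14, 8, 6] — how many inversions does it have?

Sweep left to right; for each value list the smaller values that follow it:
33: 9
31: 8
24: 7
22: 6
19: 5
18: 4
17: 3
14: 2
8: 1
6: 0
Sum: 9 + 8 + 7 + 6 + 5 + 4 + 3 + 2 + 1 + 0 = 45

45 out-of-order pairs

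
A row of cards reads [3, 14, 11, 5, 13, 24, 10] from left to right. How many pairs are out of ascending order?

8

Inversion pairs (indices are 0-based):
(1,2): 14 > 11
(1,3): 14 > 5
(1,4): 14 > 13
(1,6): 14 > 10
(2,3): 11 > 5
(2,6): 11 > 10
(4,6): 13 > 10
(5,6): 24 > 10
That's 8 pairs.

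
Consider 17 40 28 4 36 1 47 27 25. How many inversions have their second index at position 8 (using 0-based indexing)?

The element at index 8 is 25.
Elements before it: 17, 40, 28, 4, 36, 1, 47, 27
Those larger than 25: 40, 28, 36, 47, 27

5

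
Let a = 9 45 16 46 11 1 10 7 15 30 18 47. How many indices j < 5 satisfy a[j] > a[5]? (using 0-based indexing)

The element at index 5 is 1.
Elements before it: 9, 45, 16, 46, 11
Those larger than 1: 9, 45, 16, 46, 11

5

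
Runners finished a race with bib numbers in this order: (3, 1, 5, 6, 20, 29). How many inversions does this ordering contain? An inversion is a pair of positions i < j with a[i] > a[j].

Out-of-order index pairs (1-indexed):
(1,2): 3 > 1
That's 1 pair.

There is 1 out-of-order pair.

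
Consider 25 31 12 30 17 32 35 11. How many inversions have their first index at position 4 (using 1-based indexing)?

2

The element at index 4 is 30.
Elements after it: 17, 32, 35, 11
Those smaller than 30: 17, 11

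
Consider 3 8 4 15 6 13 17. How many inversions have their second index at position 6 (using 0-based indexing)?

The element at index 6 is 17.
Elements before it: 3, 8, 4, 15, 6, 13
None of them are larger than 17.

0 such elements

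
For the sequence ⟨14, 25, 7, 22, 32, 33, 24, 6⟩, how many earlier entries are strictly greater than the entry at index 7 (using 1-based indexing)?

The element at index 7 is 24.
Elements before it: 14, 25, 7, 22, 32, 33
Those larger than 24: 25, 32, 33

3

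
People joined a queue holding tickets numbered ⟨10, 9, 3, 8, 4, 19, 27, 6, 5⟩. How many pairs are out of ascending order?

19 out-of-order pairs

Sweep left to right; for each value list the smaller values that follow it:
10: 6
9: 5
3: 0
8: 3
4: 0
19: 2
27: 2
6: 1
5: 0
Sum: 6 + 5 + 0 + 3 + 0 + 2 + 2 + 1 + 0 = 19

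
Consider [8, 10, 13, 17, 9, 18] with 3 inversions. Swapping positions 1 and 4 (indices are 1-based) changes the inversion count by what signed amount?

Positions 1 and 4 hold 8 and 17; after swapping, the array is [17, 10, 13, 8, 9, 18].
Count, for each position, how many later elements it exceeds:
17 → 10, 13, 8, 9 → 4
10 → 8, 9 → 2
13 → 8, 9 → 2
8 → none → 0
9 → none → 0
18 → none → 0
Sum: 4 + 2 + 2 + 0 + 0 + 0 = 8
Change: 8 − 3 = +5

+5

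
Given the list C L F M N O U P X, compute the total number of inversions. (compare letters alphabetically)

2 inversions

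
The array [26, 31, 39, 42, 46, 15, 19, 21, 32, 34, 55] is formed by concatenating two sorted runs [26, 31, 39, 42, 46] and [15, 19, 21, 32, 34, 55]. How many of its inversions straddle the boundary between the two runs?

21

Take each right-half value and tally the left-half values above it:
r = 15: 26, 31, 39, 42, 46 → 5
r = 19: 26, 31, 39, 42, 46 → 5
r = 21: 26, 31, 39, 42, 46 → 5
r = 32: 39, 42, 46 → 3
r = 34: 39, 42, 46 → 3
r = 55: none → 0
Cross-inversions: 5 + 5 + 5 + 3 + 3 + 0 = 21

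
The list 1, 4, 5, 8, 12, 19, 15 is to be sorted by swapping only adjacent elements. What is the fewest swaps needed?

There is 1 adjacent swap.

Minimum adjacent swaps = number of inversions (each swap of adjacent out-of-order elements removes one inversion and no swap can remove more).
Count inversions — for each element, later elements that are smaller:
1: none → 0
4: none → 0
5: none → 0
8: none → 0
12: none → 0
19: 15 → 1
15: none → 0
Total inversions: 0 + 0 + 0 + 0 + 0 + 1 + 0 = 1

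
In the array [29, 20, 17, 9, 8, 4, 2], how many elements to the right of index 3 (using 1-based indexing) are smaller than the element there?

4

The element at index 3 is 17.
Elements after it: 9, 8, 4, 2
Those smaller than 17: 9, 8, 4, 2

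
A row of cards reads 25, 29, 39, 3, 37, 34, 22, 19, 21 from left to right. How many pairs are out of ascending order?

23

For each element, count later entries that are smaller:
25 → 3, 22, 19, 21 → 4
29 → 3, 22, 19, 21 → 4
39 → 3, 37, 34, 22, 19, 21 → 6
3 → none → 0
37 → 34, 22, 19, 21 → 4
34 → 22, 19, 21 → 3
22 → 19, 21 → 2
19 → none → 0
21 → none → 0
Sum: 4 + 4 + 6 + 0 + 4 + 3 + 2 + 0 + 0 = 23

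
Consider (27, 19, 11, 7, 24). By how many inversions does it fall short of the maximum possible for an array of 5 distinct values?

3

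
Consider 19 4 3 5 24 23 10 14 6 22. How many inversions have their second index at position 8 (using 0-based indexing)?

5

The element at index 8 is 6.
Elements before it: 19, 4, 3, 5, 24, 23, 10, 14
Those larger than 6: 19, 24, 23, 10, 14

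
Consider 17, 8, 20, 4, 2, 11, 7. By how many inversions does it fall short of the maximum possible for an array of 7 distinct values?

7 inversions short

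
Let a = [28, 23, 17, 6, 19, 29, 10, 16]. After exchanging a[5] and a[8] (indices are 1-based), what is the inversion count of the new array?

Positions 5 and 8 hold 19 and 16; after swapping, the array is [28, 23, 17, 6, 16, 29, 10, 19].
For each element, count later entries that are smaller:
28: 6
23: 5
17: 3
6: 0
16: 1
29: 2
10: 0
19: 0
Sum: 6 + 5 + 3 + 0 + 1 + 2 + 0 + 0 = 17

17 inversions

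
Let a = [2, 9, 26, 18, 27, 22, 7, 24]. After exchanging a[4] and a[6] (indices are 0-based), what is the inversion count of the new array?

Positions 4 and 6 hold 27 and 7; after swapping, the array is [2, 9, 26, 18, 7, 22, 27, 24].
Sweep left to right; for each value list the smaller values that follow it:
2 → none → 0
9 → 7 → 1
26 → 18, 7, 22, 24 → 4
18 → 7 → 1
7 → none → 0
22 → none → 0
27 → 24 → 1
24 → none → 0
Sum: 0 + 1 + 4 + 1 + 0 + 0 + 1 + 0 = 7

7 inversions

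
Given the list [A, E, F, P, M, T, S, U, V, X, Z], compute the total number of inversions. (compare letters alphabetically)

Element-by-element contributions:
A: 0
E: 0
F: 0
P: 1
M: 0
T: 1
S: 0
U: 0
V: 0
X: 0
Z: 0
Sum: 0 + 0 + 0 + 1 + 0 + 1 + 0 + 0 + 0 + 0 + 0 = 2

There are 2 out-of-order pairs.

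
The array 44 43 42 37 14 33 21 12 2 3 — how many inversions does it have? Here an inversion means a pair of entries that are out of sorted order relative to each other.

Sweep left to right; for each value list the smaller values that follow it:
44 → 43, 42, 37, 14, 33, 21, 12, 2, 3 → 9
43 → 42, 37, 14, 33, 21, 12, 2, 3 → 8
42 → 37, 14, 33, 21, 12, 2, 3 → 7
37 → 14, 33, 21, 12, 2, 3 → 6
14 → 12, 2, 3 → 3
33 → 21, 12, 2, 3 → 4
21 → 12, 2, 3 → 3
12 → 2, 3 → 2
2 → none → 0
3 → none → 0
Sum: 9 + 8 + 7 + 6 + 3 + 4 + 3 + 2 + 0 + 0 = 42

42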